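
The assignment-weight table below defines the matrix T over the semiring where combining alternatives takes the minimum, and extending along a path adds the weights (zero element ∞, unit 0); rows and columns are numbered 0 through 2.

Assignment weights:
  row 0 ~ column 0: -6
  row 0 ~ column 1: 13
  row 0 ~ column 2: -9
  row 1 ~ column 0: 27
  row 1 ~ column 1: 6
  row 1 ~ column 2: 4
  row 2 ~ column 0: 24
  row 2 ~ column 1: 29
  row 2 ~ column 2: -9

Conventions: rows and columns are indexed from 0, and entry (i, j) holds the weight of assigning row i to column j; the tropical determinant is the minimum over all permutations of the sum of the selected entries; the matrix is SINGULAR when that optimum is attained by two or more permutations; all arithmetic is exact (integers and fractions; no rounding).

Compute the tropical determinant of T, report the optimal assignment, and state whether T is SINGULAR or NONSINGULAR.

σ = (0, 1, 2): (-6) + 6 + (-9) = -9
σ = (0, 2, 1): (-6) + 4 + 29 = 27
σ = (1, 0, 2): 13 + 27 + (-9) = 31
σ = (1, 2, 0): 13 + 4 + 24 = 41
σ = (2, 0, 1): (-9) + 27 + 29 = 47
σ = (2, 1, 0): (-9) + 6 + 24 = 21
Optimal value attained by: σ = (0, 1, 2).
Answer: det⊕(T) = -9; verdict: NONSINGULAR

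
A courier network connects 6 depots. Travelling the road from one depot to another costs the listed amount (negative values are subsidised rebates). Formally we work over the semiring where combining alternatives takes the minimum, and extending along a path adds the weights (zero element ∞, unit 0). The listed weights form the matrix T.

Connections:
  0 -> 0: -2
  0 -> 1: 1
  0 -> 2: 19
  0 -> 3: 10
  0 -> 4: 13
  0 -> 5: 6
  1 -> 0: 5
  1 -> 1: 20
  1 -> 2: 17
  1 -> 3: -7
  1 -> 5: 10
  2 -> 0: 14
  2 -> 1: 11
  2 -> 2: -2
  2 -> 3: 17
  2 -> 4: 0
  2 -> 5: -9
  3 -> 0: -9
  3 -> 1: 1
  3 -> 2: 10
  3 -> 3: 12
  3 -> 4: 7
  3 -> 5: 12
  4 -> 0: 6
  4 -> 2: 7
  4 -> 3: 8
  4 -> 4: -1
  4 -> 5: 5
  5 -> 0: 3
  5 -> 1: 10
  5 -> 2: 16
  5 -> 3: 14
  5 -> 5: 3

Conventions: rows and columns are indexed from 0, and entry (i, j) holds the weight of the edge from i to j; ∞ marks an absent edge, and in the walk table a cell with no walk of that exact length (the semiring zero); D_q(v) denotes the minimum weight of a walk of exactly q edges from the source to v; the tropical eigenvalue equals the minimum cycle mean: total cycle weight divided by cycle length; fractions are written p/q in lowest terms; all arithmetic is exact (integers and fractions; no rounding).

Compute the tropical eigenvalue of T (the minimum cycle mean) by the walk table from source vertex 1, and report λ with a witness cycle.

q=0: [∞, 0, ∞, ∞, ∞, ∞]
q=1: [5, 20, 17, -7, ∞, 10]
q=2: [-16, -6, 3, 5, 0, 5]
q=3: [-18, -15, 1, -13, -3, -10]
q=4: [-22, -17, -3, -22, -6, -12]
q=5: [-31, -21, -12, -24, -15, -16]
q=6: [-33, -30, -14, -28, -18, -25]
Optimal cycle mean attained by: cycle 0->1->3->0, total 1 + (-7) + (-9), length 3.
Answer: λ = -5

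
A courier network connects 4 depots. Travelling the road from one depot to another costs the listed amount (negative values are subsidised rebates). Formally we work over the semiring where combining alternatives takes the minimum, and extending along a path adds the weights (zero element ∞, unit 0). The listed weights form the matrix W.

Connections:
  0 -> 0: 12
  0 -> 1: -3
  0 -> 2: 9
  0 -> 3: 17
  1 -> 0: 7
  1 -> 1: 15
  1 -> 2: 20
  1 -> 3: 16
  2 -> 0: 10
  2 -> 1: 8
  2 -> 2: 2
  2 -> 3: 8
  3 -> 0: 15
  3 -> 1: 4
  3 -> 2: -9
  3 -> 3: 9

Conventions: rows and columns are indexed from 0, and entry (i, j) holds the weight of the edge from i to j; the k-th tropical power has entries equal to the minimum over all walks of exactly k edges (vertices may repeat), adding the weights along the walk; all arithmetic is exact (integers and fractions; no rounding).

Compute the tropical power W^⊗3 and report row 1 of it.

W^⊗2:
  [4, 9, 8, 13]
  [19, 4, 7, 24]
  [12, 7, -1, 10]
  [1, -1, -7, -1]
W^⊗3:
  [16, 1, 4, 16]
  [11, 15, 9, 15]
  [9, 7, 1, 7]
  [3, -2, -10, 1]
Answer: row 1 of W^⊗3 = [11, 15, 9, 15]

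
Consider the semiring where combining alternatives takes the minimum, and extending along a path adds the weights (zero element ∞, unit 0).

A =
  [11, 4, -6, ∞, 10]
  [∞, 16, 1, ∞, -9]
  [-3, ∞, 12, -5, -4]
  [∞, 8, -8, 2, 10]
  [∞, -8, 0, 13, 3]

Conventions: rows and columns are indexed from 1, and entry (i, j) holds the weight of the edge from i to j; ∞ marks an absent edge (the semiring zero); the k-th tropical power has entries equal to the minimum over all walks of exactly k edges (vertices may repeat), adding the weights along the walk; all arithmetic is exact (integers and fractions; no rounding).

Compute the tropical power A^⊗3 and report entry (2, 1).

A^⊗2:
  [-9, 2, 5, -11, -10]
  [-2, -17, -9, -4, -6]
  [8, -12, -13, -3, -1]
  [-11, 2, -6, -13, -12]
  [-3, -5, -7, -5, -17]
A^⊗3:
  [2, -18, -19, -9, -7]
  [-12, -14, -16, -14, -26]
  [-16, -9, -11, -18, -21]
  [-9, -20, -21, -11, -10]
  [-10, -25, -17, -12, -14]
Key observation: the optimum is the walk 2->5->3->1, with weight (-9) + 0 + (-3) = -12.
Optimal value attained by: walk 2->5->3->1.
Answer: (A^⊗3)[2][1] = -12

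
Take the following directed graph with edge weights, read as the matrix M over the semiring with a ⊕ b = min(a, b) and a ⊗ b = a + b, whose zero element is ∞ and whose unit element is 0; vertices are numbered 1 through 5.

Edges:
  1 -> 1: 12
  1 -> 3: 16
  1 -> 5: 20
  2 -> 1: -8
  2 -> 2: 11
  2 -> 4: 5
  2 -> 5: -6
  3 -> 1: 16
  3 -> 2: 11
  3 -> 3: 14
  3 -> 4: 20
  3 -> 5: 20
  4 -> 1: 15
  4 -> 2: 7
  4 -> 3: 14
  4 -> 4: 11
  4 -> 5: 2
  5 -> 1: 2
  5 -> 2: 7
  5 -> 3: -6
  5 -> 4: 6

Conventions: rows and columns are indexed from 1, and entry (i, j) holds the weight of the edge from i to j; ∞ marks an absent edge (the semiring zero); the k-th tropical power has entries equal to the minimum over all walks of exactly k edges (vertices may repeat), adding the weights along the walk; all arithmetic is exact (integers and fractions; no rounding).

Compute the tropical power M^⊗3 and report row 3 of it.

M^⊗2:
  [22, 27, 14, 26, 32]
  [-4, 1, -12, 0, 5]
  [3, 22, 14, 16, 5]
  [-1, 9, -4, 8, 1]
  [-1, 5, 8, 12, 1]
M^⊗3:
  [19, 25, 26, 32, 21]
  [-7, -1, -1, 6, -5]
  [7, 12, -1, 11, 16]
  [1, 7, -5, 7, 3]
  [-3, 8, -5, 7, -1]
Answer: row 3 of M^⊗3 = [7, 12, -1, 11, 16]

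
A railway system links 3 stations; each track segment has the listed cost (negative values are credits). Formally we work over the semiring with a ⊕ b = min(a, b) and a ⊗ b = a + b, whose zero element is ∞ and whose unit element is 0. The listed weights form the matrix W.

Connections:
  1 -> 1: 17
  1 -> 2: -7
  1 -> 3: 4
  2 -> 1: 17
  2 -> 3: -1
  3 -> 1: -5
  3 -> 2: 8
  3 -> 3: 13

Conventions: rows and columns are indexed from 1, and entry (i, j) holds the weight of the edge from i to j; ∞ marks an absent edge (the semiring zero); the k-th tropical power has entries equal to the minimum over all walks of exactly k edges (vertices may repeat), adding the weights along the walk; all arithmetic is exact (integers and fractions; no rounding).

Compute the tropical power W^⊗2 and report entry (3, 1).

W^⊗2:
  [-1, 10, -8]
  [-6, 7, 12]
  [8, -12, -1]
Key observation: the optimum is the walk 3->3->1, with weight 13 + (-5) = 8.
Optimal value attained by: walk 3->3->1.
Answer: (W^⊗2)[3][1] = 8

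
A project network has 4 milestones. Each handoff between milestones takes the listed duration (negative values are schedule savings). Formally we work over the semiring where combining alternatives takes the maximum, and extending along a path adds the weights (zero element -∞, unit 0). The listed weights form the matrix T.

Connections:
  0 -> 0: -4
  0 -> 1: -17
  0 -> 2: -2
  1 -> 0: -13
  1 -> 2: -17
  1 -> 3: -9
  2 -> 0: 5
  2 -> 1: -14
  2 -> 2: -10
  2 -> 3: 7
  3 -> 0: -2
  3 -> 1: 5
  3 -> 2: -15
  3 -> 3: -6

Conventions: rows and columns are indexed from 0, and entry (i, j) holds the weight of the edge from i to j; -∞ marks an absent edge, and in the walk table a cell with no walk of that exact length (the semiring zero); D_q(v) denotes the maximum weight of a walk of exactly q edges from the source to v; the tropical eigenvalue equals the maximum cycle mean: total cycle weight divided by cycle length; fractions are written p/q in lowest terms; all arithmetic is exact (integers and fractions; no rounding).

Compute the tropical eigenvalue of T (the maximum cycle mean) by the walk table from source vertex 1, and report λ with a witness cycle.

q=0: [-∞, 0, -∞, -∞]
q=1: [-13, -∞, -17, -9]
q=2: [-11, -4, -15, -10]
q=3: [-10, -5, -13, -8]
q=4: [-8, -3, -12, -6]
Optimal cycle mean attained by: cycle 0->2->0, total (-2) + 5, length 2.
Answer: λ = 3/2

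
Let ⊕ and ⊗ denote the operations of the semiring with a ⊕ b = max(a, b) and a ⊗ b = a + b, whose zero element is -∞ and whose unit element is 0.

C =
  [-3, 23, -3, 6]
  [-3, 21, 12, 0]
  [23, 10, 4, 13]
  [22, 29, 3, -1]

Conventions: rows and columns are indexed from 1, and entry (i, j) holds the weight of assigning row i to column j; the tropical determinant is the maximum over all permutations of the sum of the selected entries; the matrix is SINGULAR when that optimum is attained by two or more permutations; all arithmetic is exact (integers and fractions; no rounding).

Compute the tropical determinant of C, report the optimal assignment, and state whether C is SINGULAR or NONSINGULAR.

σ = (1, 2, 3, 4): (-3) + 21 + 4 + (-1) = 21
σ = (1, 2, 4, 3): (-3) + 21 + 13 + 3 = 34
σ = (1, 3, 2, 4): (-3) + 12 + 10 + (-1) = 18
σ = (1, 3, 4, 2): (-3) + 12 + 13 + 29 = 51
σ = (1, 4, 2, 3): (-3) + 0 + 10 + 3 = 10
σ = (1, 4, 3, 2): (-3) + 0 + 4 + 29 = 30
σ = (2, 1, 3, 4): 23 + (-3) + 4 + (-1) = 23
σ = (2, 1, 4, 3): 23 + (-3) + 13 + 3 = 36
σ = (2, 3, 1, 4): 23 + 12 + 23 + (-1) = 57
σ = (2, 3, 4, 1): 23 + 12 + 13 + 22 = 70
σ = (2, 4, 1, 3): 23 + 0 + 23 + 3 = 49
σ = (2, 4, 3, 1): 23 + 0 + 4 + 22 = 49
σ = (3, 1, 2, 4): (-3) + (-3) + 10 + (-1) = 3
σ = (3, 1, 4, 2): (-3) + (-3) + 13 + 29 = 36
σ = (3, 2, 1, 4): (-3) + 21 + 23 + (-1) = 40
σ = (3, 2, 4, 1): (-3) + 21 + 13 + 22 = 53
σ = (3, 4, 1, 2): (-3) + 0 + 23 + 29 = 49
σ = (3, 4, 2, 1): (-3) + 0 + 10 + 22 = 29
σ = (4, 1, 2, 3): 6 + (-3) + 10 + 3 = 16
σ = (4, 1, 3, 2): 6 + (-3) + 4 + 29 = 36
σ = (4, 2, 1, 3): 6 + 21 + 23 + 3 = 53
σ = (4, 2, 3, 1): 6 + 21 + 4 + 22 = 53
σ = (4, 3, 1, 2): 6 + 12 + 23 + 29 = 70
σ = (4, 3, 2, 1): 6 + 12 + 10 + 22 = 50
Optimal value attained by: σ = (2, 3, 4, 1).
Answer: det⊕(C) = 70; verdict: SINGULAR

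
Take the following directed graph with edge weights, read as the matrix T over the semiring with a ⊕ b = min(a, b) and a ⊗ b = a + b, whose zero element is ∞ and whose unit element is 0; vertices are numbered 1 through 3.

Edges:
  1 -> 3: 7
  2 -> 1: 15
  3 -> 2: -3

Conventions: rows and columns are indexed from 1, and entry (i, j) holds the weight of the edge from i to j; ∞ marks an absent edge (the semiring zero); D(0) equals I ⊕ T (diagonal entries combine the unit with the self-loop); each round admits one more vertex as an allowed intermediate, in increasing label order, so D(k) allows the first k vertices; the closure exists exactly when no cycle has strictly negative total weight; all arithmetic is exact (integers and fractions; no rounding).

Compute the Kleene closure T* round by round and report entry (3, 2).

D(0):
  [0, ∞, 7]
  [15, 0, ∞]
  [∞, -3, 0]
D(1):
  [0, ∞, 7]
  [15, 0, 22]
  [∞, -3, 0]
D(2):
  [0, ∞, 7]
  [15, 0, 22]
  [12, -3, 0]
D(3):
  [0, 4, 7]
  [15, 0, 22]
  [12, -3, 0]
Answer: T*[3][2] = -3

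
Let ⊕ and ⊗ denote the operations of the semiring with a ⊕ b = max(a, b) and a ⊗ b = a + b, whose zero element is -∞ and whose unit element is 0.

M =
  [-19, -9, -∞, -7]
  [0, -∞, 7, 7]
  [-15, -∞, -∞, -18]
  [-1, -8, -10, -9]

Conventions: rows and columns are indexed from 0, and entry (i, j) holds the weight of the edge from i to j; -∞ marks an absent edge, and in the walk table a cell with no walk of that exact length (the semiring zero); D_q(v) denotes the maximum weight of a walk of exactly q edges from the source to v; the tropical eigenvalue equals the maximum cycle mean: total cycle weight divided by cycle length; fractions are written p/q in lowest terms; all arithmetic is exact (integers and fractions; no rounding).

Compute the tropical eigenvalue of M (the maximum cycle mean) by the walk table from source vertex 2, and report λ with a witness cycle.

q=0: [-∞, -∞, 0, -∞]
q=1: [-15, -∞, -∞, -18]
q=2: [-19, -24, -28, -22]
q=3: [-23, -28, -17, -17]
q=4: [-18, -25, -21, -21]
Optimal cycle mean attained by: cycle 1->3->1, total 7 + (-8), length 2.
Answer: λ = -1/2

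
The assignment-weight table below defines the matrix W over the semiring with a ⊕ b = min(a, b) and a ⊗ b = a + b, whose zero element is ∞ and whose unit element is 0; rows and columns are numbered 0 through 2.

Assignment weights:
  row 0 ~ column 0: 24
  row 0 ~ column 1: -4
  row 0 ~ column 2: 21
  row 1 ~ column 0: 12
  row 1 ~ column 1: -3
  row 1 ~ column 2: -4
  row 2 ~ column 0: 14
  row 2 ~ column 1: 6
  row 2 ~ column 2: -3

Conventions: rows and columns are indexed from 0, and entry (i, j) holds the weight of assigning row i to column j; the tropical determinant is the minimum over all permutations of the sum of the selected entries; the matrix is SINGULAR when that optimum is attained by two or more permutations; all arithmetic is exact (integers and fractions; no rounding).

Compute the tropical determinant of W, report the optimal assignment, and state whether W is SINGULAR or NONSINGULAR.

σ = (0, 1, 2): 24 + (-3) + (-3) = 18
σ = (0, 2, 1): 24 + (-4) + 6 = 26
σ = (1, 0, 2): (-4) + 12 + (-3) = 5
σ = (1, 2, 0): (-4) + (-4) + 14 = 6
σ = (2, 0, 1): 21 + 12 + 6 = 39
σ = (2, 1, 0): 21 + (-3) + 14 = 32
Optimal value attained by: σ = (1, 0, 2).
Answer: det⊕(W) = 5; verdict: NONSINGULAR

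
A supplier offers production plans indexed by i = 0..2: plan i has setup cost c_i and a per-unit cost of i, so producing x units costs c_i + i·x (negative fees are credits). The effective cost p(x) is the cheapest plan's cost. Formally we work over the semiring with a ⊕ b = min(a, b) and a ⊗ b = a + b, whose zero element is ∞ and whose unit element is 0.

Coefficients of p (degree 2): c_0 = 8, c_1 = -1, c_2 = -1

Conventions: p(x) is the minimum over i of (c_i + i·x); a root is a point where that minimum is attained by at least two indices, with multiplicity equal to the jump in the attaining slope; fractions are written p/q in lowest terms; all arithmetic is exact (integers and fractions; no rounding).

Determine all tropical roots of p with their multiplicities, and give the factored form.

hull edge (i=0, c=8) to (i=1, c=-1): slope -9, span 1
hull edge (i=1, c=-1) to (i=2, c=-1): slope 0, span 1
Factored form: p(x) = -1 ⊗ (x ⊕ 0) ⊗ (x ⊕ 9)
Answer: roots = 0 (mult 1), 9 (mult 1)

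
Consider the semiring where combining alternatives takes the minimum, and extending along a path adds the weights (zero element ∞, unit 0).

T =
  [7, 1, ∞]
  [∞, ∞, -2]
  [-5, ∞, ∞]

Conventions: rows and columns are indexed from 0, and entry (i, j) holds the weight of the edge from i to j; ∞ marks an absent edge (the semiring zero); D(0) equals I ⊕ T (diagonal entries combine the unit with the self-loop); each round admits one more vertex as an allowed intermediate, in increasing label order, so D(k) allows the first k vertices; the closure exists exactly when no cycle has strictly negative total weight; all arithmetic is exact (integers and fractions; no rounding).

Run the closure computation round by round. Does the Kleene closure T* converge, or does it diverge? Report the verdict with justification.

D(0):
  [0, 1, ∞]
  [∞, 0, -2]
  [-5, ∞, 0]
D(1):
  [0, 1, ∞]
  [∞, 0, -2]
  [-5, -4, 0]
Detection: at round 2, diagonal entry (2, 2) turns strictly negative.
Key observation: the cycle 2->0->1->2 has total weight (-5) + 1 + (-2), which is strictly negative.
Answer: DIVERGES — negative cycle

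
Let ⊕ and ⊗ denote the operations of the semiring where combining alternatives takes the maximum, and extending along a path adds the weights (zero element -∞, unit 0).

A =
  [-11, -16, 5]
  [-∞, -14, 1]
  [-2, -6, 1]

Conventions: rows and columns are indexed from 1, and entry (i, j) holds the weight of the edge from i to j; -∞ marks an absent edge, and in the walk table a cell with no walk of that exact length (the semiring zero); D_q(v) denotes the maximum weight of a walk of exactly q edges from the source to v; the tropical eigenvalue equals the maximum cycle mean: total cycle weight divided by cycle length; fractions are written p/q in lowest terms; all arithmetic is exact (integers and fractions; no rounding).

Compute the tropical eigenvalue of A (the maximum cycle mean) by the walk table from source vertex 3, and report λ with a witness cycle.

q=0: [-∞, -∞, 0]
q=1: [-2, -6, 1]
q=2: [-1, -5, 3]
q=3: [1, -3, 4]
Optimal cycle mean attained by: cycle 1->3->1, total 5 + (-2), length 2.
Answer: λ = 3/2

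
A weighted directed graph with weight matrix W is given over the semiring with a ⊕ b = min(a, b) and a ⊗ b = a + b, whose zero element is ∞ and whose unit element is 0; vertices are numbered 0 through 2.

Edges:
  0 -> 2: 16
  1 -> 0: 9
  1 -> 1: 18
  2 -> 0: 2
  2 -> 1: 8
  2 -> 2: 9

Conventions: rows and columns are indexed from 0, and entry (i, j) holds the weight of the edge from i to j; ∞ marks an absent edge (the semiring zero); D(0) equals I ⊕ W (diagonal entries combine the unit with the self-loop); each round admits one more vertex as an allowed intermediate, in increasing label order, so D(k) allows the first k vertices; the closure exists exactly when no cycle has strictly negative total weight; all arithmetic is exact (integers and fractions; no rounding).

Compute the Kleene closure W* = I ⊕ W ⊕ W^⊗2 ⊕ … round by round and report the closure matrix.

D(0):
  [0, ∞, 16]
  [9, 0, ∞]
  [2, 8, 0]
D(1):
  [0, ∞, 16]
  [9, 0, 25]
  [2, 8, 0]
D(2):
  [0, ∞, 16]
  [9, 0, 25]
  [2, 8, 0]
D(3):
  [0, 24, 16]
  [9, 0, 25]
  [2, 8, 0]
Answer: W* = [[0, 24, 16], [9, 0, 25], [2, 8, 0]]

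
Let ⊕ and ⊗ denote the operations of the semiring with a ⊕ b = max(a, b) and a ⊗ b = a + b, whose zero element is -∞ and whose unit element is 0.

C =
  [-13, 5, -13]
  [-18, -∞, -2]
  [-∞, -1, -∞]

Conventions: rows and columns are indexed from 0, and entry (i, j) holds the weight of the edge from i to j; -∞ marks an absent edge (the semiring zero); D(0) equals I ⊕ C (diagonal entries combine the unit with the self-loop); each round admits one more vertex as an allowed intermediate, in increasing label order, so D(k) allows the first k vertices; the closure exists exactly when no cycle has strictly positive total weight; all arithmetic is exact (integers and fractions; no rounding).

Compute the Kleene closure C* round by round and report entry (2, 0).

D(0):
  [0, 5, -13]
  [-18, 0, -2]
  [-∞, -1, 0]
D(1):
  [0, 5, -13]
  [-18, 0, -2]
  [-∞, -1, 0]
D(2):
  [0, 5, 3]
  [-18, 0, -2]
  [-19, -1, 0]
D(3):
  [0, 5, 3]
  [-18, 0, -2]
  [-19, -1, 0]
Answer: C*[2][0] = -19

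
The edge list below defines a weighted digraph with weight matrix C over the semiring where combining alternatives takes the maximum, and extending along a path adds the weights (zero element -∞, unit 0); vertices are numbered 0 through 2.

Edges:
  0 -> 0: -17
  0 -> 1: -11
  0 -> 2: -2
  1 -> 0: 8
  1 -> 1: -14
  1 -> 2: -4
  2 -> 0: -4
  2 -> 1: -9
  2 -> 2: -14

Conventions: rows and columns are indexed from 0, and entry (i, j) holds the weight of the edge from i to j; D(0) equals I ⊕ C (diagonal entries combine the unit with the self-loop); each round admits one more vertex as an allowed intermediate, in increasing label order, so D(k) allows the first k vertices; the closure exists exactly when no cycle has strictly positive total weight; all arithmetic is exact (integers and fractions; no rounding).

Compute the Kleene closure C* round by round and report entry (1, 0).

D(0):
  [0, -11, -2]
  [8, 0, -4]
  [-4, -9, 0]
D(1):
  [0, -11, -2]
  [8, 0, 6]
  [-4, -9, 0]
D(2):
  [0, -11, -2]
  [8, 0, 6]
  [-1, -9, 0]
D(3):
  [0, -11, -2]
  [8, 0, 6]
  [-1, -9, 0]
Answer: C*[1][0] = 8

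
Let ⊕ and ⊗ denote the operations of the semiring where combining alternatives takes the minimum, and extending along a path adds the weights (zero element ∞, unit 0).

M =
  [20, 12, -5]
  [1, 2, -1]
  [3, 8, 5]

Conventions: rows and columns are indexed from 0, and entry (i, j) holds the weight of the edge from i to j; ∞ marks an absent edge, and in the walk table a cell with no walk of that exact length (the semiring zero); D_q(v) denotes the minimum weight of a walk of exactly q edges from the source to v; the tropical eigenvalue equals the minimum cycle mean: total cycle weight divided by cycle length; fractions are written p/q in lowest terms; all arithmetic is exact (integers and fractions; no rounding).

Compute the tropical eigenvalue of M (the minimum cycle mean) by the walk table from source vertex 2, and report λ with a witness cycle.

q=0: [∞, ∞, 0]
q=1: [3, 8, 5]
q=2: [8, 10, -2]
q=3: [1, 6, 3]
Optimal cycle mean attained by: cycle 0->2->0, total (-5) + 3, length 2.
Answer: λ = -1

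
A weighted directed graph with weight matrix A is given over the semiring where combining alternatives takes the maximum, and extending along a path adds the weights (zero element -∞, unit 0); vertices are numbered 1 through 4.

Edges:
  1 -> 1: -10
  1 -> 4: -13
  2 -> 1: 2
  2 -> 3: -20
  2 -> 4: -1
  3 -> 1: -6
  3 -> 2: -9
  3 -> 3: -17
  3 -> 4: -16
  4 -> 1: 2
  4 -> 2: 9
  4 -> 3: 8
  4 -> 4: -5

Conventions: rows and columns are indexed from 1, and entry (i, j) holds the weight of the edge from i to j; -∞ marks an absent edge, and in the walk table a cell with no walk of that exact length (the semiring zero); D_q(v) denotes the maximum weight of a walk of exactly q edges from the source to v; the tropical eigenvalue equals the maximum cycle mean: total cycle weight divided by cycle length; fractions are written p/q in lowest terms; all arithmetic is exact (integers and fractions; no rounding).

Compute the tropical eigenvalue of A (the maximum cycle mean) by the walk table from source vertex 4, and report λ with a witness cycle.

q=0: [-∞, -∞, -∞, 0]
q=1: [2, 9, 8, -5]
q=2: [11, 4, 3, 8]
q=3: [10, 17, 16, 3]
q=4: [19, 12, 11, 16]
Optimal cycle mean attained by: cycle 2->4->2, total (-1) + 9, length 2.
Answer: λ = 4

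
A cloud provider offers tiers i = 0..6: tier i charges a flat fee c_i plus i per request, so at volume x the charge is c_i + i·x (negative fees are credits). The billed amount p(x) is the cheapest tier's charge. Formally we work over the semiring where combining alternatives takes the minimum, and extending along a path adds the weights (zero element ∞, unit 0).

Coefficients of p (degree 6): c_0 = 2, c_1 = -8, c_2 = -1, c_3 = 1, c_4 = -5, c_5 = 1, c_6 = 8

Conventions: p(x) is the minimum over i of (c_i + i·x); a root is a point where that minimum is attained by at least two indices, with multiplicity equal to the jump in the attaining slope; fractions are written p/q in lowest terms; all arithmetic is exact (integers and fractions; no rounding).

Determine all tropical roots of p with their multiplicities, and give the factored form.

hull edge (i=0, c=2) to (i=1, c=-8): slope -10, span 1
hull edge (i=1, c=-8) to (i=4, c=-5): slope 1, span 3
hull edge (i=4, c=-5) to (i=5, c=1): slope 6, span 1
hull edge (i=5, c=1) to (i=6, c=8): slope 7, span 1
Factored form: p(x) = 8 ⊗ (x ⊕ (-7)) ⊗ (x ⊕ (-6)) ⊗ (x ⊕ (-1)) ⊗ (x ⊕ (-1)) ⊗ (x ⊕ (-1)) ⊗ (x ⊕ 10)
Answer: roots = -7 (mult 1), -6 (mult 1), -1 (mult 3), 10 (mult 1)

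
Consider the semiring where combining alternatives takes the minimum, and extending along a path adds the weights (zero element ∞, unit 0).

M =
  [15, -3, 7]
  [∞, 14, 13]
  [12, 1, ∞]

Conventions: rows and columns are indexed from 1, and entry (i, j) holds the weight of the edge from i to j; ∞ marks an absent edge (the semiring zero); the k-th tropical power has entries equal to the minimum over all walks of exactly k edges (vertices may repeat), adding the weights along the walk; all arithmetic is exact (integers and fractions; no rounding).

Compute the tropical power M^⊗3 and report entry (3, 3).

M^⊗2:
  [19, 8, 10]
  [25, 14, 27]
  [27, 9, 14]
M^⊗3:
  [22, 11, 21]
  [39, 22, 27]
  [26, 15, 22]
Key observation: the optimum is the walk 3->1->2->3, with weight 12 + (-3) + 13 = 22.
Optimal value attained by: walk 3->1->2->3.
Answer: (M^⊗3)[3][3] = 22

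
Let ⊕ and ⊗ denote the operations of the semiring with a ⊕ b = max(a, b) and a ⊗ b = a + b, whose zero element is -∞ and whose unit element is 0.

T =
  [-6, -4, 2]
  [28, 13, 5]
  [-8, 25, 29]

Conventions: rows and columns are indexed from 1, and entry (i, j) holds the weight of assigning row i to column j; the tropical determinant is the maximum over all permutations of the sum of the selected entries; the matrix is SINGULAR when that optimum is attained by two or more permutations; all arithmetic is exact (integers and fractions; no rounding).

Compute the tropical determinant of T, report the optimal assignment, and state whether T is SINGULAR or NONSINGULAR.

σ = (1, 2, 3): (-6) + 13 + 29 = 36
σ = (1, 3, 2): (-6) + 5 + 25 = 24
σ = (2, 1, 3): (-4) + 28 + 29 = 53
σ = (2, 3, 1): (-4) + 5 + (-8) = -7
σ = (3, 1, 2): 2 + 28 + 25 = 55
σ = (3, 2, 1): 2 + 13 + (-8) = 7
Optimal value attained by: σ = (3, 1, 2).
Answer: det⊕(T) = 55; verdict: NONSINGULAR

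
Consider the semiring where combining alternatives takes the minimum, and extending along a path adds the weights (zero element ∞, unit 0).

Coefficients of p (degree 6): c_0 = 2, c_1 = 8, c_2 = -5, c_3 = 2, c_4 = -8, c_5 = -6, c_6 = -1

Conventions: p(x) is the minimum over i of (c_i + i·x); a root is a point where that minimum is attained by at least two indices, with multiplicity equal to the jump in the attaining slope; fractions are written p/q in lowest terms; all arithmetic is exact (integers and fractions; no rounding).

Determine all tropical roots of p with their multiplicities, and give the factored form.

hull edge (i=0, c=2) to (i=2, c=-5): slope -7/2, span 2
hull edge (i=2, c=-5) to (i=4, c=-8): slope -3/2, span 2
hull edge (i=4, c=-8) to (i=5, c=-6): slope 2, span 1
hull edge (i=5, c=-6) to (i=6, c=-1): slope 5, span 1
Factored form: p(x) = -1 ⊗ (x ⊕ (-5)) ⊗ (x ⊕ (-2)) ⊗ (x ⊕ 3/2) ⊗ (x ⊕ 3/2) ⊗ (x ⊕ 7/2) ⊗ (x ⊕ 7/2)
Answer: roots = -5 (mult 1), -2 (mult 1), 3/2 (mult 2), 7/2 (mult 2)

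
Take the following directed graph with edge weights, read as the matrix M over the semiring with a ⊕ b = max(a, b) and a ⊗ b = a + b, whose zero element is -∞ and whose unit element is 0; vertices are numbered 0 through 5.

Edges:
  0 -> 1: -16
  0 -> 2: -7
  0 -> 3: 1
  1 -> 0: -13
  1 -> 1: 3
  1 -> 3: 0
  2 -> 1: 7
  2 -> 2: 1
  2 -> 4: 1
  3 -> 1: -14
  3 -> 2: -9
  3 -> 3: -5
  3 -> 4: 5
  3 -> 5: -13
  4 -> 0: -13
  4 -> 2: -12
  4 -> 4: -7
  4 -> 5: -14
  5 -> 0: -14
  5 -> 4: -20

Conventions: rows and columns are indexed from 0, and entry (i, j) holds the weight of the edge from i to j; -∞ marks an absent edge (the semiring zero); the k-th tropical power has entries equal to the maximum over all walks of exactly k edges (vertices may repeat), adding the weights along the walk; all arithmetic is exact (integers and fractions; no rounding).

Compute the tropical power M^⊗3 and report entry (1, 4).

M^⊗2:
  [-29, 0, -6, -4, 6, -12]
  [-10, 6, -9, 3, 5, -13]
  [-6, 10, 2, 7, 2, -13]
  [-8, -2, -7, -10, 0, -9]
  [-20, -5, -11, -12, -11, -21]
  [-33, -30, -21, -13, -27, -34]
M^⊗3:
  [-7, 3, -5, 0, 1, -8]
  [-7, 9, -6, 6, 8, -9]
  [-3, 13, 3, 10, 12, -6]
  [-13, 1, -6, -2, -5, -14]
  [-18, -2, -10, -5, -7, -25]
  [-40, -14, -20, -18, -8, -26]
Key observation: the optimum is the walk 1->1->3->4, with weight 3 + 0 + 5 = 8.
Optimal value attained by: walk 1->1->3->4.
Answer: (M^⊗3)[1][4] = 8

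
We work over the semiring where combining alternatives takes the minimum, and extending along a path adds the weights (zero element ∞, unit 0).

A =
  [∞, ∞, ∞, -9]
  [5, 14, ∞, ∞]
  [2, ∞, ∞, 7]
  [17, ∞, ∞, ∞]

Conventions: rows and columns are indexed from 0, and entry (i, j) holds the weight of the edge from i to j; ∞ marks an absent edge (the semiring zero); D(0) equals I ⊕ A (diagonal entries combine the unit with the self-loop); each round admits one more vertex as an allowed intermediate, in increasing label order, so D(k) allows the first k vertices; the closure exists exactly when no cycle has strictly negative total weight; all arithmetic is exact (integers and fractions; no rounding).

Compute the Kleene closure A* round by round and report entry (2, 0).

D(0):
  [0, ∞, ∞, -9]
  [5, 0, ∞, ∞]
  [2, ∞, 0, 7]
  [17, ∞, ∞, 0]
D(1):
  [0, ∞, ∞, -9]
  [5, 0, ∞, -4]
  [2, ∞, 0, -7]
  [17, ∞, ∞, 0]
D(2):
  [0, ∞, ∞, -9]
  [5, 0, ∞, -4]
  [2, ∞, 0, -7]
  [17, ∞, ∞, 0]
D(3):
  [0, ∞, ∞, -9]
  [5, 0, ∞, -4]
  [2, ∞, 0, -7]
  [17, ∞, ∞, 0]
D(4):
  [0, ∞, ∞, -9]
  [5, 0, ∞, -4]
  [2, ∞, 0, -7]
  [17, ∞, ∞, 0]
Answer: A*[2][0] = 2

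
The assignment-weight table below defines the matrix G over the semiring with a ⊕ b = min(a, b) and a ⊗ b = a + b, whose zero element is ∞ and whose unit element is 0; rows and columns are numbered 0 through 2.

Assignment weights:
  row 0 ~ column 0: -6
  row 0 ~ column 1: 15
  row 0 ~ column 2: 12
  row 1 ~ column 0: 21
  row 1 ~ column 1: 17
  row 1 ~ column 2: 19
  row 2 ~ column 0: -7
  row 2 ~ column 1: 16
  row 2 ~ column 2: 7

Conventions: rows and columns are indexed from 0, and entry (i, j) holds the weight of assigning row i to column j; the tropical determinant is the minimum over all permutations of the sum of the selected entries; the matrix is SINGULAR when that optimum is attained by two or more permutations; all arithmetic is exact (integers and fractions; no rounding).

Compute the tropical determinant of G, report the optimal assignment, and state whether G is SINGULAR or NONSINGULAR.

σ = (0, 1, 2): (-6) + 17 + 7 = 18
σ = (0, 2, 1): (-6) + 19 + 16 = 29
σ = (1, 0, 2): 15 + 21 + 7 = 43
σ = (1, 2, 0): 15 + 19 + (-7) = 27
σ = (2, 0, 1): 12 + 21 + 16 = 49
σ = (2, 1, 0): 12 + 17 + (-7) = 22
Optimal value attained by: σ = (0, 1, 2).
Answer: det⊕(G) = 18; verdict: NONSINGULAR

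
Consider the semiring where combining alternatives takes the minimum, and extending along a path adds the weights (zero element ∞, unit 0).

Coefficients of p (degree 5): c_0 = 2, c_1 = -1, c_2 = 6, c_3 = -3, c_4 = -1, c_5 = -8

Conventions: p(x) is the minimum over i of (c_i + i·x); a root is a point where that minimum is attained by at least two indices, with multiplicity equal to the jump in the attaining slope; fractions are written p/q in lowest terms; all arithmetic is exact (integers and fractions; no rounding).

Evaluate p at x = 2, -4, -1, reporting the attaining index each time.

p(2) = min(2+0·2=2, -1+1·2=1, 6+2·2=10, -3+3·2=3, -1+4·2=7, -8+5·2=2) = 1 (attained by i=1)
p(-4) = min(2+0·(-4)=2, -1+1·(-4)=-5, 6+2·(-4)=-2, -3+3·(-4)=-15, -1+4·(-4)=-17, -8+5·(-4)=-28) = -28 (attained by i=5)
p(-1) = min(2+0·(-1)=2, -1+1·(-1)=-2, 6+2·(-1)=4, -3+3·(-1)=-6, -1+4·(-1)=-5, -8+5·(-1)=-13) = -13 (attained by i=5)
Answer: p(2) = 1; p(-4) = -28; p(-1) = -13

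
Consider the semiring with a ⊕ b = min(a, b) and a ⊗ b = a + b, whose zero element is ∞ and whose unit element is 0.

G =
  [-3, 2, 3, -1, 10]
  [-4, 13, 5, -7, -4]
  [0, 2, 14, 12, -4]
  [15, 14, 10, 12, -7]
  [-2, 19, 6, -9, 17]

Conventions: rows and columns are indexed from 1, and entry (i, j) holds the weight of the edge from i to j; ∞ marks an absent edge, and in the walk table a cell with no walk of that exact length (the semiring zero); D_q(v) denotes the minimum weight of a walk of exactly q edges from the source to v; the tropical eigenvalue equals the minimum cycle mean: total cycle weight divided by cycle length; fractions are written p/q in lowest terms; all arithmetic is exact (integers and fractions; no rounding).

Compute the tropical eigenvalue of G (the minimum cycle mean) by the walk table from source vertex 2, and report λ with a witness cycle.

q=0: [∞, 0, ∞, ∞, ∞]
q=1: [-4, 13, 5, -7, -4]
q=2: [-7, -2, -1, -13, -14]
q=3: [-16, -5, -8, -23, -20]
q=4: [-22, -14, -14, -29, -30]
q=5: [-32, -20, -24, -39, -36]
Optimal cycle mean attained by: cycle 4->5->4, total (-7) + (-9), length 2.
Answer: λ = -8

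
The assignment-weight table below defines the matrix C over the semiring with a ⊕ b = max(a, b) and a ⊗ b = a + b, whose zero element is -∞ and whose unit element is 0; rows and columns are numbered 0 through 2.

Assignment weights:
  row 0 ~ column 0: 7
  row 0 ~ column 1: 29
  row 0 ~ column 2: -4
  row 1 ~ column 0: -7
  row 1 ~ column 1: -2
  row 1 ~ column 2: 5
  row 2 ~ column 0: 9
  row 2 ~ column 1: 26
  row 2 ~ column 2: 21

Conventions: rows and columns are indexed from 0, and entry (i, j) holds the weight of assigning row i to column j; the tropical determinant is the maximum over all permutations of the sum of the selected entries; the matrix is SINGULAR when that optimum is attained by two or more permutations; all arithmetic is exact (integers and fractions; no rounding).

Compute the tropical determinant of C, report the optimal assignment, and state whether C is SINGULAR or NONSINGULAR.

σ = (0, 1, 2): 7 + (-2) + 21 = 26
σ = (0, 2, 1): 7 + 5 + 26 = 38
σ = (1, 0, 2): 29 + (-7) + 21 = 43
σ = (1, 2, 0): 29 + 5 + 9 = 43
σ = (2, 0, 1): (-4) + (-7) + 26 = 15
σ = (2, 1, 0): (-4) + (-2) + 9 = 3
Optimal value attained by: σ = (1, 0, 2).
Answer: det⊕(C) = 43; verdict: SINGULAR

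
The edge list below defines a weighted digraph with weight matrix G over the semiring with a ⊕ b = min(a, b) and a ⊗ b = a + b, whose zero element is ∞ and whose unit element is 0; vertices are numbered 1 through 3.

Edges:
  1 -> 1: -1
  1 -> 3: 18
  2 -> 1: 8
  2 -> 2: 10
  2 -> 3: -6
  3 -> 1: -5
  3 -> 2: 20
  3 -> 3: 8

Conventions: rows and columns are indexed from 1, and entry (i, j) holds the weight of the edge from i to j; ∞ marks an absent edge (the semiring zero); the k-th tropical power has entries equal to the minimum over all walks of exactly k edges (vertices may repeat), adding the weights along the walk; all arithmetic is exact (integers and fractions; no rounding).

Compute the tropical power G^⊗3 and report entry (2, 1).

G^⊗2:
  [-2, 38, 17]
  [-11, 14, 2]
  [-6, 28, 13]
G^⊗3:
  [-3, 37, 16]
  [-12, 22, 7]
  [-7, 33, 12]
Key observation: the optimum is the walk 2->3->1->1, with weight (-6) + (-5) + (-1) = -12.
Optimal value attained by: walk 2->3->1->1.
Answer: (G^⊗3)[2][1] = -12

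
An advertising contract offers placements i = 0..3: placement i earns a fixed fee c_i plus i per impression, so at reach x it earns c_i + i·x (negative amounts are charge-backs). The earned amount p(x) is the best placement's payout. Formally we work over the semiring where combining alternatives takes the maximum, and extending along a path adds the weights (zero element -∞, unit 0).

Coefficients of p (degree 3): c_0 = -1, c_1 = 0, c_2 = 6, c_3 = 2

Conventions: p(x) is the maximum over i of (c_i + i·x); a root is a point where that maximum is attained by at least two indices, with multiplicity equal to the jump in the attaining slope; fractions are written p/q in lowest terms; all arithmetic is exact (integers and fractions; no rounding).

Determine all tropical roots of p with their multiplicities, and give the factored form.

hull edge (i=0, c=-1) to (i=2, c=6): slope 7/2, span 2
hull edge (i=2, c=6) to (i=3, c=2): slope -4, span 1
Factored form: p(x) = 2 ⊗ (x ⊕ (-7/2)) ⊗ (x ⊕ (-7/2)) ⊗ (x ⊕ 4)
Answer: roots = -7/2 (mult 2), 4 (mult 1)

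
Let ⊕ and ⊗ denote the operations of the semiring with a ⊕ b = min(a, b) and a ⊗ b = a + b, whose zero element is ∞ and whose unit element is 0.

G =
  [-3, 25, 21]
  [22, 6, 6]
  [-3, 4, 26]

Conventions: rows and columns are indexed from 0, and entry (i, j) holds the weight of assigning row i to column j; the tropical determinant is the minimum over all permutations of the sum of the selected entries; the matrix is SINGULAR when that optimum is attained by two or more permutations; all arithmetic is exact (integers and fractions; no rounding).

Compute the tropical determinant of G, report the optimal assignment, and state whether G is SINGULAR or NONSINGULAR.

σ = (0, 1, 2): (-3) + 6 + 26 = 29
σ = (0, 2, 1): (-3) + 6 + 4 = 7
σ = (1, 0, 2): 25 + 22 + 26 = 73
σ = (1, 2, 0): 25 + 6 + (-3) = 28
σ = (2, 0, 1): 21 + 22 + 4 = 47
σ = (2, 1, 0): 21 + 6 + (-3) = 24
Optimal value attained by: σ = (0, 2, 1).
Answer: det⊕(G) = 7; verdict: NONSINGULAR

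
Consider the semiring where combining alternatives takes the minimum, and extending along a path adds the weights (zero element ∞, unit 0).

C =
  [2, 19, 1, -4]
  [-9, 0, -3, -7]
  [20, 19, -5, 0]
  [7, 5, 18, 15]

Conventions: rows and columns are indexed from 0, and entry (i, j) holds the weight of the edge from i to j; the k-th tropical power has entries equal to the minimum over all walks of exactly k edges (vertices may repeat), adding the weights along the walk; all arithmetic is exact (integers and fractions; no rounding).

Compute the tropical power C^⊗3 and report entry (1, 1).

C^⊗2:
  [3, 1, -4, -2]
  [-9, -2, -8, -13]
  [7, 5, -10, -5]
  [-4, 5, 2, -2]
C^⊗3:
  [-8, 1, -9, -6]
  [-11, -8, -13, -13]
  [-4, 0, -15, -10]
  [-4, 3, -3, -8]
Key observation: the optimum is the walk 1->0->3->1, with weight (-9) + (-4) + 5 = -8.
Optimal value attained by: walk 1->0->3->1.
Answer: (C^⊗3)[1][1] = -8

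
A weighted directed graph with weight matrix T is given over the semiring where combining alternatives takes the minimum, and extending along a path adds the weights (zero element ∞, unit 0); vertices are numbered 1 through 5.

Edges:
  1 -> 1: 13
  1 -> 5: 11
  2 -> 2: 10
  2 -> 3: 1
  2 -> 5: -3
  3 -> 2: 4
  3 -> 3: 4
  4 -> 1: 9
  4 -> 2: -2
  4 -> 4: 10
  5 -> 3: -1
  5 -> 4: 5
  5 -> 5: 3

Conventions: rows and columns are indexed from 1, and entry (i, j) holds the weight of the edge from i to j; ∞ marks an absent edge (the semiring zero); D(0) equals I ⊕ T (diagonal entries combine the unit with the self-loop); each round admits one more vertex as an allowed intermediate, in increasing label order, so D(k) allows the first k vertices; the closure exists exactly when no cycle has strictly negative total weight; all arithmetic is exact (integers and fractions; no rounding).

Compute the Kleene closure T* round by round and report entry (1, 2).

D(0):
  [0, ∞, ∞, ∞, 11]
  [∞, 0, 1, ∞, -3]
  [∞, 4, 0, ∞, ∞]
  [9, -2, ∞, 0, ∞]
  [∞, ∞, -1, 5, 0]
D(1):
  [0, ∞, ∞, ∞, 11]
  [∞, 0, 1, ∞, -3]
  [∞, 4, 0, ∞, ∞]
  [9, -2, ∞, 0, 20]
  [∞, ∞, -1, 5, 0]
D(2):
  [0, ∞, ∞, ∞, 11]
  [∞, 0, 1, ∞, -3]
  [∞, 4, 0, ∞, 1]
  [9, -2, -1, 0, -5]
  [∞, ∞, -1, 5, 0]
D(3):
  [0, ∞, ∞, ∞, 11]
  [∞, 0, 1, ∞, -3]
  [∞, 4, 0, ∞, 1]
  [9, -2, -1, 0, -5]
  [∞, 3, -1, 5, 0]
D(4):
  [0, ∞, ∞, ∞, 11]
  [∞, 0, 1, ∞, -3]
  [∞, 4, 0, ∞, 1]
  [9, -2, -1, 0, -5]
  [14, 3, -1, 5, 0]
D(5):
  [0, 14, 10, 16, 11]
  [11, 0, -4, 2, -3]
  [15, 4, 0, 6, 1]
  [9, -2, -6, 0, -5]
  [14, 3, -1, 5, 0]
Answer: T*[1][2] = 14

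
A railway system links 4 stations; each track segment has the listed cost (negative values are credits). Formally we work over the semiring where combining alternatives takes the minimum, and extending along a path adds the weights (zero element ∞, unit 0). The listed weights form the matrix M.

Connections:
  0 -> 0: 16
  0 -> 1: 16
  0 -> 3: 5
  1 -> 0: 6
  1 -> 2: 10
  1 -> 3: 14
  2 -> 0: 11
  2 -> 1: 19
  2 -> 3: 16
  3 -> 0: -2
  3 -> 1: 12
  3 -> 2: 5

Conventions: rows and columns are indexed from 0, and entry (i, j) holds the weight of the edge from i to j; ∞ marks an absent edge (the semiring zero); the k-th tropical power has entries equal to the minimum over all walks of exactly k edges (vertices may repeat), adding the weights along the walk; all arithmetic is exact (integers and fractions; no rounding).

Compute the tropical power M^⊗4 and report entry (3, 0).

M^⊗2:
  [3, 17, 10, 21]
  [12, 22, 19, 11]
  [14, 27, 21, 16]
  [14, 14, 22, 3]
M^⊗3:
  [19, 19, 26, 8]
  [9, 23, 16, 17]
  [14, 28, 21, 19]
  [1, 15, 8, 19]
M^⊗4:
  [6, 20, 13, 24]
  [15, 25, 22, 14]
  [17, 30, 24, 19]
  [17, 17, 24, 6]
Key observation: the optimum is the walk 3->0->0->3->0, with weight (-2) + 16 + 5 + (-2) = 17.
Optimal value attained by: walk 3->0->0->3->0.
Answer: (M^⊗4)[3][0] = 17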